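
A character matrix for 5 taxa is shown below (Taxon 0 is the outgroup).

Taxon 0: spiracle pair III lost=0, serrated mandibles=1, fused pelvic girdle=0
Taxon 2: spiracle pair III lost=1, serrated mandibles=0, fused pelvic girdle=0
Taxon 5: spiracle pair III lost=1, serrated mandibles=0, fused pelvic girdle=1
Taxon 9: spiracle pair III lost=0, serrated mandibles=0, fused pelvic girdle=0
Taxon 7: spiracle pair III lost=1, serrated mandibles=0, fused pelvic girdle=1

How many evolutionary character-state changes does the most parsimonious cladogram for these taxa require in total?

3

Character polarity is set by the outgroup: the derived state is whichever differs from the outgroup's state, so for serrated mandibles the derived state is '0', and for the remaining characters it is '1'.
spiracle pair III lost (derived state '1') is shared by Taxon 2, Taxon 5, and Taxon 7 — a synapomorphy uniting that clade.
serrated mandibles (derived state '0') is shared by all ingroup taxa — unites the whole ingroup.
fused pelvic girdle (derived state '1') is shared by Taxon 5 and Taxon 7 — a synapomorphy uniting that clade.
Most parsimonious ingroup topology: ((Taxon 2,(Taxon 5,Taxon 7)),Taxon 9).
Changes per character on this tree: spiracle pair III lost: 1; serrated mandibles: 1; fused pelvic girdle: 1.
Total = 3.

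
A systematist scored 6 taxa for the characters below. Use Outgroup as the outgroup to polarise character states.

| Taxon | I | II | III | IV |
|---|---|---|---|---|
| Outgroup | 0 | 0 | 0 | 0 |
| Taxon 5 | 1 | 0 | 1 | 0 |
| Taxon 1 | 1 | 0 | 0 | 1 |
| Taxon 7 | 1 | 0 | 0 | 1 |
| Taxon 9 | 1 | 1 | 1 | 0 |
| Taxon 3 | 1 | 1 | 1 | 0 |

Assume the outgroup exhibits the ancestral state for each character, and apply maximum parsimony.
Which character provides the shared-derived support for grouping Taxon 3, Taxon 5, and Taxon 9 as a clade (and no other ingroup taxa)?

III

The outgroup has state '0' for every character, so '1' is the derived state throughout.
All ingroup taxa share the derived state '1' for I; it defines the ingroup but does not resolve relationships within it.
II: derived state '1' in Taxon 3 and Taxon 9 only — synapomorphy for {Taxon 3, Taxon 9}.
III: derived state '1' in Taxon 3, Taxon 5, and Taxon 9 only — synapomorphy for {Taxon 3, Taxon 5, Taxon 9}.
Only Taxon 1 and Taxon 7 show the derived state '1' for IV, supporting them as a clade.
Most parsimonious ingroup topology: ((Taxon 5,(Taxon 9,Taxon 3)),(Taxon 1,Taxon 7)).
The clade {Taxon 3, Taxon 5, Taxon 9} is supported by III: its derived state '1' occurs in exactly those taxa and in no other taxon (including the outgroup).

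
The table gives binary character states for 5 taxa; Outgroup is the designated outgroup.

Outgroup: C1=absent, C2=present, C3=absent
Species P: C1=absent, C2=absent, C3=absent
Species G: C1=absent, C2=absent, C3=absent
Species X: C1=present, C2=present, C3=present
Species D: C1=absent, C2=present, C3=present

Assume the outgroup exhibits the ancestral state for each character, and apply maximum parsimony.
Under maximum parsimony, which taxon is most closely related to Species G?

Character polarity is set by the outgroup: the derived state is whichever differs from the outgroup's state, so for C2 the derived state is 'absent', and for the remaining characters it is 'present'.
C1: derived state 'present' in Species X only — an autapomorphy, so it tells us nothing about relationships among taxa.
C2 (derived state 'absent') is shared by Species G and Species P — a synapomorphy uniting that clade.
C3 (derived state 'present') is shared by Species D and Species X — a synapomorphy uniting that clade.
Most parsimonious ingroup topology: ((Species P,Species G),(Species X,Species D)).
Species G and Species P form a cherry on this tree, so they are sister taxa.

Species P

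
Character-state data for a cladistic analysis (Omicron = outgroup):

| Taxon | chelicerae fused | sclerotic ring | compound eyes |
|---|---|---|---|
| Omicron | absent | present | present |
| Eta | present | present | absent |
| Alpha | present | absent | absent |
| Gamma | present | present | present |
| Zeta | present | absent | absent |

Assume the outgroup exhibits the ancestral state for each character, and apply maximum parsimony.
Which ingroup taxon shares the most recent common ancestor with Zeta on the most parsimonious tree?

Alpha

Character polarity is set by the outgroup: the derived state is whichever differs from the outgroup's state, so for sclerotic ring, compound eyes the derived state is 'absent', and for the remaining characters it is 'present'.
chelicerae fused (derived state 'present') is shared by all ingroup taxa — unites the whole ingroup.
sclerotic ring (derived state 'absent') is shared by Alpha and Zeta — a synapomorphy uniting that clade.
Only Alpha, Eta, and Zeta show the derived state 'absent' for compound eyes, supporting them as a clade.
Most parsimonious ingroup topology: ((Eta,(Zeta,Alpha)),Gamma).
Zeta and Alpha form a cherry on this tree, so they are sister taxa.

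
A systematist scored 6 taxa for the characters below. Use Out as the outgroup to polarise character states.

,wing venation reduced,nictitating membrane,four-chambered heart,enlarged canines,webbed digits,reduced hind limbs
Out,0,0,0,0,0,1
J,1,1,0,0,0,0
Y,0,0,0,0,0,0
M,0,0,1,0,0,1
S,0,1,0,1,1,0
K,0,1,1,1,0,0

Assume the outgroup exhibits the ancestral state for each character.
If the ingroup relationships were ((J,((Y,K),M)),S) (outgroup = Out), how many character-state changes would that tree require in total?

11

Map each character onto ((J,((Y,K),M)),S) (rooted by Out) and count the minimum state changes it requires (Fitch parsimony):
wing venation reduced: 1; nictitating membrane: 3; four-chambered heart: 2; enlarged canines: 2; webbed digits: 1; reduced hind limbs: 2.
Total tree length = 11.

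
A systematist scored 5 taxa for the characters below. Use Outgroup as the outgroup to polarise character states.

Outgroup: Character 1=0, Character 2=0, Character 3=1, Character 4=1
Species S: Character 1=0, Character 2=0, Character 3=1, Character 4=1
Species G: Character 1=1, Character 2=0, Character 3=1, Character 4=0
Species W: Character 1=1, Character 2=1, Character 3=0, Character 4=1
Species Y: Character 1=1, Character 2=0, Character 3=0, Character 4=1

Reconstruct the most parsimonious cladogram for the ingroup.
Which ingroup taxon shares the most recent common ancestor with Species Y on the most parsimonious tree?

Species W

Character polarity is set by the outgroup: the derived state is whichever differs from the outgroup's state, so for Character 3, Character 4 the derived state is '0', and for the remaining characters it is '1'.
Character 1: derived state '1' in Species G, Species W, and Species Y only — synapomorphy for {Species G, Species W, Species Y}.
Character 2: derived state '1' in Species W only — an autapomorphy, so it tells us nothing about relationships among taxa.
Character 3 (derived state '0') is shared by Species W and Species Y — a synapomorphy uniting that clade.
Character 4 (derived state '0') is unique to Species G (autapomorphy; uninformative for grouping).
Most parsimonious ingroup topology: (Species S,(Species G,(Species W,Species Y))).
Species Y and Species W form a cherry on this tree, so they are sister taxa.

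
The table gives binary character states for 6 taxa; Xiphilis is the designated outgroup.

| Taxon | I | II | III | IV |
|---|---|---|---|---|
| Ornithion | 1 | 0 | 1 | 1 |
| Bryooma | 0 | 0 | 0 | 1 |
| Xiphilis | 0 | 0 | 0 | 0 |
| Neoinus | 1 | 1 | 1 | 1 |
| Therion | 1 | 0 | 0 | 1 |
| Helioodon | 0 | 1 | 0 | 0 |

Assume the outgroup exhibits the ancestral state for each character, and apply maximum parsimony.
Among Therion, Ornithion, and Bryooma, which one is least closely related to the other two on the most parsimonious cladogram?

The outgroup has state '0' for every character, so '1' is the derived state throughout.
I: derived state '1' in Neoinus, Ornithion, and Therion only — synapomorphy for {Neoinus, Ornithion, Therion}.
II groups Helioodon and Neoinus, which is incompatible with the clades supported by the remaining characters; treating it as convergent (homoplasy) costs fewer steps than any alternative tree.
III (derived state '1') is shared by Neoinus and Ornithion — a synapomorphy uniting that clade.
Only Bryooma, Neoinus, Ornithion, and Therion show the derived state '1' for IV, supporting them as a clade.
Most parsimonious ingroup topology: (Helioodon,(((Neoinus,Ornithion),Therion),Bryooma)).
Ornithion and Therion share a more recent common ancestor with each other than either does with Bryooma, so Bryooma is the least closely related of the three.

Bryooma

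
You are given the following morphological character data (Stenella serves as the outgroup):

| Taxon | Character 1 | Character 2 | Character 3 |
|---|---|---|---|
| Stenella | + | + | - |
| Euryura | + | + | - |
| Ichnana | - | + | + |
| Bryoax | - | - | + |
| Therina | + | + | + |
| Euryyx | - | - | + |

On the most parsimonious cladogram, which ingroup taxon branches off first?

Euryura

Character polarity is set by the outgroup: the derived state is whichever differs from the outgroup's state, so for Character 1, Character 2 the derived state is '-', and for the remaining characters it is '+'.
Character 1 (derived state '-') is shared by Bryoax, Euryyx, and Ichnana — a synapomorphy uniting that clade.
Character 2 (derived state '-') is shared by Bryoax and Euryyx — a synapomorphy uniting that clade.
Character 3: derived state '+' in Bryoax, Euryyx, Ichnana, and Therina only — synapomorphy for {Bryoax, Euryyx, Ichnana, Therina}.
Most parsimonious ingroup topology: (Euryura,((Ichnana,(Bryoax,Euryyx)),Therina)).
Euryura is sister to the clade containing all other ingroup taxa, so it is the earliest-diverging (most basal) ingroup lineage.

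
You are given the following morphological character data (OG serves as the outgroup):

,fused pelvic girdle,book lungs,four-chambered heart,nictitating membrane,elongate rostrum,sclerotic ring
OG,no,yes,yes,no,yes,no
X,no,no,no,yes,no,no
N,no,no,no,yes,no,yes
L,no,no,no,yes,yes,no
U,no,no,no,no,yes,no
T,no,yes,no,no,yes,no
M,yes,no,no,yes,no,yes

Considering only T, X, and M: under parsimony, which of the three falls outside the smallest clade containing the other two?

Character polarity is set by the outgroup: the derived state is whichever differs from the outgroup's state, so for book lungs, four-chambered heart, elongate rostrum the derived state is 'no', and for the remaining characters it is 'yes'.
fused pelvic girdle: derived state 'yes' in M only — an autapomorphy, so it tells us nothing about relationships among taxa.
book lungs: derived state 'no' in L, M, N, U, and X only — synapomorphy for {L, M, N, U, X}.
All ingroup taxa share the derived state 'no' for four-chambered heart; it defines the ingroup but does not resolve relationships within it.
nictitating membrane (derived state 'yes') is shared by L, M, N, and X — a synapomorphy uniting that clade.
elongate rostrum: derived state 'no' in M, N, and X only — synapomorphy for {M, N, X}.
sclerotic ring (derived state 'yes') is shared by M and N — a synapomorphy uniting that clade.
Most parsimonious ingroup topology: ((((X,(N,M)),L),U),T).
M and X share a more recent common ancestor with each other than either does with T, so T is the least closely related of the three.

T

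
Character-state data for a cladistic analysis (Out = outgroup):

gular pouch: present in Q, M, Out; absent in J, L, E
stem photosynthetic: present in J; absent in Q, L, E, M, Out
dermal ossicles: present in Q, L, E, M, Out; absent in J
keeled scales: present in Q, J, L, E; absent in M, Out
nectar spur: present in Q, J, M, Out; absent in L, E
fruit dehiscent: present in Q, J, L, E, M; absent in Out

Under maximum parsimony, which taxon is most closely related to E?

L

Character polarity is set by the outgroup: the derived state is whichever differs from the outgroup's state, so for gular pouch, dermal ossicles, nectar spur the derived state is 'absent', and for the remaining characters it is 'present'.
gular pouch: derived state 'absent' in E, J, and L only — synapomorphy for {E, J, L}.
stem photosynthetic: derived state 'present' in J only — an autapomorphy, so it tells us nothing about relationships among taxa.
dermal ossicles (derived state 'absent') is unique to J (autapomorphy; uninformative for grouping).
keeled scales (derived state 'present') is shared by E, J, L, and Q — a synapomorphy uniting that clade.
nectar spur: derived state 'absent' in E and L only — synapomorphy for {E, L}.
All ingroup taxa share the derived state 'present' for fruit dehiscent; it defines the ingroup but does not resolve relationships within it.
Most parsimonious ingroup topology: ((((L,E),J),Q),M).
E and L form a cherry on this tree, so they are sister taxa.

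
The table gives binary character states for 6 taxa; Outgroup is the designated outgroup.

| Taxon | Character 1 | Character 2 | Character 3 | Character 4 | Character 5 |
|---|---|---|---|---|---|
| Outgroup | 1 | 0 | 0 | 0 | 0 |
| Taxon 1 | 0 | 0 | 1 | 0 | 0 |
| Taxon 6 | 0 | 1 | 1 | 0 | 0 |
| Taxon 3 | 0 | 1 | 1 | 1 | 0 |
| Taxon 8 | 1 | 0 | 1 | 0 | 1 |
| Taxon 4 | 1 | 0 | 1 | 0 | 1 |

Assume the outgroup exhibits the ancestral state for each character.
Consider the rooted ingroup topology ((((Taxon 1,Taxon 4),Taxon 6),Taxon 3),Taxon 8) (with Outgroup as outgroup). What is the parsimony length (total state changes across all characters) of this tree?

Map each character onto ((((Taxon 1,Taxon 4),Taxon 6),Taxon 3),Taxon 8) (rooted by Outgroup) and count the minimum state changes it requires (Fitch parsimony):
Character 1: 2; Character 2: 2; Character 3: 1; Character 4: 1; Character 5: 2.
Total tree length = 8.

8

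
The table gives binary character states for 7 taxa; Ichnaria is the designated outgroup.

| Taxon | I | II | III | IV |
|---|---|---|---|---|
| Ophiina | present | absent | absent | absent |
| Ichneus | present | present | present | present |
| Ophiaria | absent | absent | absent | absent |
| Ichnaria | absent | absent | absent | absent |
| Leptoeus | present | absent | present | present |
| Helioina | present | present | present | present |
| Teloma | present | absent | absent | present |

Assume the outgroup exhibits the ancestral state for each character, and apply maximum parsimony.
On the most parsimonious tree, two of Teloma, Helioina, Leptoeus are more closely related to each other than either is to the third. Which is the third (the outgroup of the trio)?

Teloma

The outgroup has state 'absent' for every character, so 'present' is the derived state throughout.
I: derived state 'present' in Helioina, Ichneus, Leptoeus, Ophiina, and Teloma only — synapomorphy for {Helioina, Ichneus, Leptoeus, Ophiina, Teloma}.
Only Helioina and Ichneus show the derived state 'present' for II, supporting them as a clade.
III: derived state 'present' in Helioina, Ichneus, and Leptoeus only — synapomorphy for {Helioina, Ichneus, Leptoeus}.
IV (derived state 'present') is shared by Helioina, Ichneus, Leptoeus, and Teloma — a synapomorphy uniting that clade.
Most parsimonious ingroup topology: (((((Ichneus,Helioina),Leptoeus),Teloma),Ophiina),Ophiaria).
Helioina and Leptoeus share a more recent common ancestor with each other than either does with Teloma, so Teloma is the least closely related of the three.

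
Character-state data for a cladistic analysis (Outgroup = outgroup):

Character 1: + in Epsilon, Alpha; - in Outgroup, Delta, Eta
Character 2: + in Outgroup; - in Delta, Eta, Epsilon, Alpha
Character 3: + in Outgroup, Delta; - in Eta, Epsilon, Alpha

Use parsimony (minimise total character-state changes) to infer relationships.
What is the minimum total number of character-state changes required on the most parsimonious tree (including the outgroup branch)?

3

Character polarity is set by the outgroup: the derived state is whichever differs from the outgroup's state, so for Character 2, Character 3 the derived state is '-', and for the remaining characters it is '+'.
Only Alpha and Epsilon show the derived state '+' for Character 1, supporting them as a clade.
All ingroup taxa share the derived state '-' for Character 2; it defines the ingroup but does not resolve relationships within it.
Character 3 (derived state '-') is shared by Alpha, Epsilon, and Eta — a synapomorphy uniting that clade.
Most parsimonious ingroup topology: (Delta,(Eta,(Epsilon,Alpha))).
Changes per character on this tree: Character 1: 1; Character 2: 1; Character 3: 1.
Total = 3.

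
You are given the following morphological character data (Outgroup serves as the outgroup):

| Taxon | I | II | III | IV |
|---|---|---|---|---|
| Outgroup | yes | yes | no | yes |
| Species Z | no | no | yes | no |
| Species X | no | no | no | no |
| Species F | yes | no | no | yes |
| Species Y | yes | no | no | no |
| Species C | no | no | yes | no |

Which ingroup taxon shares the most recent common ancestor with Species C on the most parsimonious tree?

Character polarity is set by the outgroup: the derived state is whichever differs from the outgroup's state, so for I, II, IV the derived state is 'no', and for the remaining characters it is 'yes'.
I (derived state 'no') is shared by Species C, Species X, and Species Z — a synapomorphy uniting that clade.
II (derived state 'no') is shared by all ingroup taxa — unites the whole ingroup.
III (derived state 'yes') is shared by Species C and Species Z — a synapomorphy uniting that clade.
Only Species C, Species X, Species Y, and Species Z show the derived state 'no' for IV, supporting them as a clade.
Most parsimonious ingroup topology: ((((Species Z,Species C),Species X),Species Y),Species F).
Species C and Species Z form a cherry on this tree, so they are sister taxa.

Species Z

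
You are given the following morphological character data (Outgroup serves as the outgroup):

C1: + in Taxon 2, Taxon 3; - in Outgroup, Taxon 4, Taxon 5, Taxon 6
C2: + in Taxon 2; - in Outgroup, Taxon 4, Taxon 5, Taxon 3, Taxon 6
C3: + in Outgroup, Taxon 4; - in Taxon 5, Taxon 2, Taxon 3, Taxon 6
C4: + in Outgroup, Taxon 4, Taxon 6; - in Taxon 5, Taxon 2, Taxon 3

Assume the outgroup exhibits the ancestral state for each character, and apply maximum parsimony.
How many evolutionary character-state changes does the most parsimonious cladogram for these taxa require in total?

Character polarity is set by the outgroup: the derived state is whichever differs from the outgroup's state, so for C3, C4 the derived state is '-', and for the remaining characters it is '+'.
C1: derived state '+' in Taxon 2 and Taxon 3 only — synapomorphy for {Taxon 2, Taxon 3}.
C2 (derived state '+') is unique to Taxon 2 (autapomorphy; uninformative for grouping).
C3: derived state '-' in Taxon 2, Taxon 3, Taxon 5, and Taxon 6 only — synapomorphy for {Taxon 2, Taxon 3, Taxon 5, Taxon 6}.
Only Taxon 2, Taxon 3, and Taxon 5 show the derived state '-' for C4, supporting them as a clade.
Most parsimonious ingroup topology: (Taxon 4,((Taxon 5,(Taxon 2,Taxon 3)),Taxon 6)).
Changes per character on this tree: C1: 1; C2: 1; C3: 1; C4: 1.
Total = 4.

4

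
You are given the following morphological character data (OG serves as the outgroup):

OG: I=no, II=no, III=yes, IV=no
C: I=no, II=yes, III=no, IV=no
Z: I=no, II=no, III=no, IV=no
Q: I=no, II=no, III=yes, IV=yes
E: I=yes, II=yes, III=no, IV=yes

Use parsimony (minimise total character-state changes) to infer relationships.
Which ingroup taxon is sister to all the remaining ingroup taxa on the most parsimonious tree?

Q

Character polarity is set by the outgroup: the derived state is whichever differs from the outgroup's state, so for III the derived state is 'no', and for the remaining characters it is 'yes'.
I (derived state 'yes') is unique to E (autapomorphy; uninformative for grouping).
II (derived state 'yes') is shared by C and E — a synapomorphy uniting that clade.
Only C, E, and Z show the derived state 'no' for III, supporting them as a clade.
IV groups E and Q, which is incompatible with the clades supported by the remaining characters; treating it as convergent (homoplasy) costs fewer steps than any alternative tree.
Most parsimonious ingroup topology: (((C,E),Z),Q).
Q is sister to the clade containing all other ingroup taxa, so it is the earliest-diverging (most basal) ingroup lineage.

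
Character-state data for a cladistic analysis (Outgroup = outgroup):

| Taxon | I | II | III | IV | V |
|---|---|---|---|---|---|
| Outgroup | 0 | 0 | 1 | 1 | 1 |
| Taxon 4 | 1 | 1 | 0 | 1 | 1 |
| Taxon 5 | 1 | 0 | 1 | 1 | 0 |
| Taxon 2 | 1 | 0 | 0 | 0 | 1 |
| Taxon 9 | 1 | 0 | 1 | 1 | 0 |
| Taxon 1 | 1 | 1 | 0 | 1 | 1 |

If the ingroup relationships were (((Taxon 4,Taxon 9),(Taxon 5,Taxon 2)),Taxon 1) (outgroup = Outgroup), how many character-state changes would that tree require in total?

9

Map each character onto (((Taxon 4,Taxon 9),(Taxon 5,Taxon 2)),Taxon 1) (rooted by Outgroup) and count the minimum state changes it requires (Fitch parsimony):
I: 1; II: 2; III: 3; IV: 1; V: 2.
Total tree length = 9.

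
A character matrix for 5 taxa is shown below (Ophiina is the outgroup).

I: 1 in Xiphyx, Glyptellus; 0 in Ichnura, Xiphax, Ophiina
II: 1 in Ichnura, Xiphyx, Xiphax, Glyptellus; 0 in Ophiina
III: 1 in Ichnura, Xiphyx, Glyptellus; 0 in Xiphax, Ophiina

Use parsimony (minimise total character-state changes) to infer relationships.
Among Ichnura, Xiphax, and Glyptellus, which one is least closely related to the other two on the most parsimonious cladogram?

The outgroup has state '0' for every character, so '1' is the derived state throughout.
Only Glyptellus and Xiphyx show the derived state '1' for I, supporting them as a clade.
II (derived state '1') is shared by all ingroup taxa — unites the whole ingroup.
Only Glyptellus, Ichnura, and Xiphyx show the derived state '1' for III, supporting them as a clade.
Most parsimonious ingroup topology: (Xiphax,((Xiphyx,Glyptellus),Ichnura)).
Glyptellus and Ichnura share a more recent common ancestor with each other than either does with Xiphax, so Xiphax is the least closely related of the three.

Xiphax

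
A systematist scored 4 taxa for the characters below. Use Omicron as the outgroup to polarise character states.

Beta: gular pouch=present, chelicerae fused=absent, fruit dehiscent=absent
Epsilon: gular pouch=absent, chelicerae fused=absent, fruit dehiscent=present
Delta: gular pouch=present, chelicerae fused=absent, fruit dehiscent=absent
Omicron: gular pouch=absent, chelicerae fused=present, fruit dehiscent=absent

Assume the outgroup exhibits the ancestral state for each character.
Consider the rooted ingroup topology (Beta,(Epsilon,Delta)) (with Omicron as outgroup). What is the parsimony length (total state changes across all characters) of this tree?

Map each character onto (Beta,(Epsilon,Delta)) (rooted by Omicron) and count the minimum state changes it requires (Fitch parsimony):
gular pouch: 2; chelicerae fused: 1; fruit dehiscent: 1.
Total tree length = 4.

4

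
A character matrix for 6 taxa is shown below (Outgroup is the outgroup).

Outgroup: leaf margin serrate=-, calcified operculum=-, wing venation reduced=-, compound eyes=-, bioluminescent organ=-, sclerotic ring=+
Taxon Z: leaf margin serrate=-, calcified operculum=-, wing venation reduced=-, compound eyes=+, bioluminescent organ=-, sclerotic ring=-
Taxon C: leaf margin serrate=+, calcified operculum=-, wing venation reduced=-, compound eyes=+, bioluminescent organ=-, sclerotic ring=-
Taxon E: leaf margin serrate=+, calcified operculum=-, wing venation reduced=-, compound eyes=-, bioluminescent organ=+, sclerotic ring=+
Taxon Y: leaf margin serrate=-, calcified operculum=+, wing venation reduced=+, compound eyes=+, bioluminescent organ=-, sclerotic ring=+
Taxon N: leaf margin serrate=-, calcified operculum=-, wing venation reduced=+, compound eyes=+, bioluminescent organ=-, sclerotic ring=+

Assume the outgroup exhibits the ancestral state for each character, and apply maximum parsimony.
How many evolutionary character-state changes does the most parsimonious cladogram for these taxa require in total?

Character polarity is set by the outgroup: the derived state is whichever differs from the outgroup's state, so for sclerotic ring the derived state is '-', and for the remaining characters it is '+'.
leaf margin serrate groups Taxon C and Taxon E, which is incompatible with the clades supported by the remaining characters; treating it as convergent (homoplasy) costs fewer steps than any alternative tree.
calcified operculum: derived state '+' in Taxon Y only — an autapomorphy, so it tells us nothing about relationships among taxa.
Only Taxon N and Taxon Y show the derived state '+' for wing venation reduced, supporting them as a clade.
compound eyes (derived state '+') is shared by Taxon C, Taxon N, Taxon Y, and Taxon Z — a synapomorphy uniting that clade.
bioluminescent organ (derived state '+') is unique to Taxon E (autapomorphy; uninformative for grouping).
sclerotic ring: derived state '-' in Taxon C and Taxon Z only — synapomorphy for {Taxon C, Taxon Z}.
Most parsimonious ingroup topology: (((Taxon Z,Taxon C),(Taxon Y,Taxon N)),Taxon E).
Changes per character on this tree: leaf margin serrate: 2; calcified operculum: 1; wing venation reduced: 1; compound eyes: 1; bioluminescent organ: 1; sclerotic ring: 1.
Total = 7.

7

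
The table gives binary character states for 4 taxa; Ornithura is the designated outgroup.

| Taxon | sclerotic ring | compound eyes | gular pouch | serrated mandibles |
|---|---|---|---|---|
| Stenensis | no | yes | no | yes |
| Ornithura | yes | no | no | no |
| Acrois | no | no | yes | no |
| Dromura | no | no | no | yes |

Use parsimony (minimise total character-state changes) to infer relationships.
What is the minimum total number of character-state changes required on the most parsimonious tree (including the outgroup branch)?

4

Character polarity is set by the outgroup: the derived state is whichever differs from the outgroup's state, so for sclerotic ring the derived state is 'no', and for the remaining characters it is 'yes'.
All ingroup taxa share the derived state 'no' for sclerotic ring; it defines the ingroup but does not resolve relationships within it.
compound eyes: derived state 'yes' in Stenensis only — an autapomorphy, so it tells us nothing about relationships among taxa.
gular pouch (derived state 'yes') is unique to Acrois (autapomorphy; uninformative for grouping).
Only Dromura and Stenensis show the derived state 'yes' for serrated mandibles, supporting them as a clade.
Most parsimonious ingroup topology: (Acrois,(Dromura,Stenensis)).
Changes per character on this tree: sclerotic ring: 1; compound eyes: 1; gular pouch: 1; serrated mandibles: 1.
Total = 4.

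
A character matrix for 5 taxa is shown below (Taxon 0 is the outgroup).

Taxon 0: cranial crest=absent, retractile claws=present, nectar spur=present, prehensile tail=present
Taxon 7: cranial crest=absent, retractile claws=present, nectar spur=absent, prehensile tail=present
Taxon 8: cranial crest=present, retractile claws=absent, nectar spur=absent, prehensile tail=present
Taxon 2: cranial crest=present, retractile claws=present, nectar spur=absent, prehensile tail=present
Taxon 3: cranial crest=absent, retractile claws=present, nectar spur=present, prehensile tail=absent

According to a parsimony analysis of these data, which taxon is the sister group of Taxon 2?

Taxon 8

Character polarity is set by the outgroup: the derived state is whichever differs from the outgroup's state, so for retractile claws, nectar spur, prehensile tail the derived state is 'absent', and for the remaining characters it is 'present'.
cranial crest: derived state 'present' in Taxon 2 and Taxon 8 only — synapomorphy for {Taxon 2, Taxon 8}.
retractile claws (derived state 'absent') is unique to Taxon 8 (autapomorphy; uninformative for grouping).
Only Taxon 2, Taxon 7, and Taxon 8 show the derived state 'absent' for nectar spur, supporting them as a clade.
prehensile tail (derived state 'absent') is unique to Taxon 3 (autapomorphy; uninformative for grouping).
Most parsimonious ingroup topology: ((Taxon 7,(Taxon 8,Taxon 2)),Taxon 3).
Taxon 2 and Taxon 8 form a cherry on this tree, so they are sister taxa.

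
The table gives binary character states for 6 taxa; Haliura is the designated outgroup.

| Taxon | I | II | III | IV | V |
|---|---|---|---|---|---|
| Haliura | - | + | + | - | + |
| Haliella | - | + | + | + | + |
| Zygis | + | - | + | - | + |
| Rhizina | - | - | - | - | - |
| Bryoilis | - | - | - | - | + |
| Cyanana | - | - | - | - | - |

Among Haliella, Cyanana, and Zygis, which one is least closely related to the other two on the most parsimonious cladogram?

Character polarity is set by the outgroup: the derived state is whichever differs from the outgroup's state, so for II, III, V the derived state is '-', and for the remaining characters it is '+'.
I (derived state '+') is unique to Zygis (autapomorphy; uninformative for grouping).
Only Bryoilis, Cyanana, Rhizina, and Zygis show the derived state '-' for II, supporting them as a clade.
Only Bryoilis, Cyanana, and Rhizina show the derived state '-' for III, supporting them as a clade.
IV (derived state '+') is unique to Haliella (autapomorphy; uninformative for grouping).
V: derived state '-' in Cyanana and Rhizina only — synapomorphy for {Cyanana, Rhizina}.
Most parsimonious ingroup topology: (Haliella,(Zygis,((Rhizina,Cyanana),Bryoilis))).
Zygis and Cyanana share a more recent common ancestor with each other than either does with Haliella, so Haliella is the least closely related of the three.

Haliella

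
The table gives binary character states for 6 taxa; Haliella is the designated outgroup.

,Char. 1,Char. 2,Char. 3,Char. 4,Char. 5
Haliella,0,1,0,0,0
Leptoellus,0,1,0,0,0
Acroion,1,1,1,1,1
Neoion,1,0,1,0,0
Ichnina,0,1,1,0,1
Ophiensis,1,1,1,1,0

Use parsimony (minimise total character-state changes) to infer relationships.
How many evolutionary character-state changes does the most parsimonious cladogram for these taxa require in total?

6

Character polarity is set by the outgroup: the derived state is whichever differs from the outgroup's state, so for Char. 2 the derived state is '0', and for the remaining characters it is '1'.
Char. 1 (derived state '1') is shared by Acroion, Neoion, and Ophiensis — a synapomorphy uniting that clade.
Char. 2: derived state '0' in Neoion only — an autapomorphy, so it tells us nothing about relationships among taxa.
Char. 3 (derived state '1') is shared by Acroion, Ichnina, Neoion, and Ophiensis — a synapomorphy uniting that clade.
Only Acroion and Ophiensis show the derived state '1' for Char. 4, supporting them as a clade.
Char. 5 (state '1') occurs in Acroion and Ichnina but conflicts with the nesting implied by the other characters — most parsimoniously interpreted as homoplasy.
Most parsimonious ingroup topology: (Leptoellus,(((Acroion,Ophiensis),Neoion),Ichnina)).
Changes per character on this tree: Char. 1: 1; Char. 2: 1; Char. 3: 1; Char. 4: 1; Char. 5: 2.
Total = 6.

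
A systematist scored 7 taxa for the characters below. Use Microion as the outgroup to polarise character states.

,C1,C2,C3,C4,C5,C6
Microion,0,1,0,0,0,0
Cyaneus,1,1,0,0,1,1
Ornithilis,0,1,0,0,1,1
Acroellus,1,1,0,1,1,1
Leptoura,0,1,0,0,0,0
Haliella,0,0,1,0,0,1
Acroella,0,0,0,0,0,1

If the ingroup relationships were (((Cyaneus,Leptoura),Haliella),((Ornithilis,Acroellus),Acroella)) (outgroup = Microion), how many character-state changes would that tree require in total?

Map each character onto (((Cyaneus,Leptoura),Haliella),((Ornithilis,Acroellus),Acroella)) (rooted by Microion) and count the minimum state changes it requires (Fitch parsimony):
C1: 2; C2: 2; C3: 1; C4: 1; C5: 2; C6: 2.
Total tree length = 10.

10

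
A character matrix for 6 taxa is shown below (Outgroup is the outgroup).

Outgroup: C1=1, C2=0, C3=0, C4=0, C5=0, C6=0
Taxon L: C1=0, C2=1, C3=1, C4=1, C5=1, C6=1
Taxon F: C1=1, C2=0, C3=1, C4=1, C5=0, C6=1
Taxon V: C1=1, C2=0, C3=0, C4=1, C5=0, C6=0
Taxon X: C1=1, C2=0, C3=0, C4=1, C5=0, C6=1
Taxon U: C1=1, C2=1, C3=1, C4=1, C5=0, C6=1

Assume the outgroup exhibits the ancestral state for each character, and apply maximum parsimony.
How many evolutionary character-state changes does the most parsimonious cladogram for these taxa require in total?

6

Character polarity is set by the outgroup: the derived state is whichever differs from the outgroup's state, so for C1 the derived state is '0', and for the remaining characters it is '1'.
C1 (derived state '0') is unique to Taxon L (autapomorphy; uninformative for grouping).
C2 (derived state '1') is shared by Taxon L and Taxon U — a synapomorphy uniting that clade.
Only Taxon F, Taxon L, and Taxon U show the derived state '1' for C3, supporting them as a clade.
All ingroup taxa share the derived state '1' for C4; it defines the ingroup but does not resolve relationships within it.
C5 (derived state '1') is unique to Taxon L (autapomorphy; uninformative for grouping).
Only Taxon F, Taxon L, Taxon U, and Taxon X show the derived state '1' for C6, supporting them as a clade.
Most parsimonious ingroup topology: ((((Taxon L,Taxon U),Taxon F),Taxon X),Taxon V).
Changes per character on this tree: C1: 1; C2: 1; C3: 1; C4: 1; C5: 1; C6: 1.
Total = 6.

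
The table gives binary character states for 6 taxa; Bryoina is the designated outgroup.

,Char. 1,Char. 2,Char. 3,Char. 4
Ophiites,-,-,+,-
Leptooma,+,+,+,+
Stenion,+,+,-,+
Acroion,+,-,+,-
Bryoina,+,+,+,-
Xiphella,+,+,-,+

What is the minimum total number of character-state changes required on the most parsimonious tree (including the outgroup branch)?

Character polarity is set by the outgroup: the derived state is whichever differs from the outgroup's state, so for Char. 1, Char. 2, Char. 3 the derived state is '-', and for the remaining characters it is '+'.
Char. 1 (derived state '-') is unique to Ophiites (autapomorphy; uninformative for grouping).
Char. 2 (derived state '-') is shared by Acroion and Ophiites — a synapomorphy uniting that clade.
Only Stenion and Xiphella show the derived state '-' for Char. 3, supporting them as a clade.
Char. 4 (derived state '+') is shared by Leptooma, Stenion, and Xiphella — a synapomorphy uniting that clade.
Most parsimonious ingroup topology: ((Ophiites,Acroion),((Stenion,Xiphella),Leptooma)).
Changes per character on this tree: Char. 1: 1; Char. 2: 1; Char. 3: 1; Char. 4: 1.
Total = 4.

4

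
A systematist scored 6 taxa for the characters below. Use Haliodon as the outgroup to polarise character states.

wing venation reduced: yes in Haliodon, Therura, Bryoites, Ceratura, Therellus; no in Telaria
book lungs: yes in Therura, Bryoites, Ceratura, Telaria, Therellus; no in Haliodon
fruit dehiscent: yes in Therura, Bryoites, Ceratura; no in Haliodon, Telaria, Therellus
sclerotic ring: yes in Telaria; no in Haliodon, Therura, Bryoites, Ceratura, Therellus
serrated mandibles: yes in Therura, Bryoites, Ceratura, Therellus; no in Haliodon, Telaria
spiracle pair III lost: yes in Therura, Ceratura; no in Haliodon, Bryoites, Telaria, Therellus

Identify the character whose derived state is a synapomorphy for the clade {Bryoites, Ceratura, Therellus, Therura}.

serrated mandibles

Character polarity is set by the outgroup: the derived state is whichever differs from the outgroup's state, so for wing venation reduced the derived state is 'no', and for the remaining characters it is 'yes'.
wing venation reduced (derived state 'no') is unique to Telaria (autapomorphy; uninformative for grouping).
book lungs (derived state 'yes') is shared by all ingroup taxa — unites the whole ingroup.
fruit dehiscent: derived state 'yes' in Bryoites, Ceratura, and Therura only — synapomorphy for {Bryoites, Ceratura, Therura}.
sclerotic ring: derived state 'yes' in Telaria only — an autapomorphy, so it tells us nothing about relationships among taxa.
Only Bryoites, Ceratura, Therellus, and Therura show the derived state 'yes' for serrated mandibles, supporting them as a clade.
spiracle pair III lost: derived state 'yes' in Ceratura and Therura only — synapomorphy for {Ceratura, Therura}.
Most parsimonious ingroup topology: ((((Therura,Ceratura),Bryoites),Therellus),Telaria).
The clade {Bryoites, Ceratura, Therellus, Therura} is supported by serrated mandibles: its derived state 'yes' occurs in exactly those taxa and in no other taxon (including the outgroup).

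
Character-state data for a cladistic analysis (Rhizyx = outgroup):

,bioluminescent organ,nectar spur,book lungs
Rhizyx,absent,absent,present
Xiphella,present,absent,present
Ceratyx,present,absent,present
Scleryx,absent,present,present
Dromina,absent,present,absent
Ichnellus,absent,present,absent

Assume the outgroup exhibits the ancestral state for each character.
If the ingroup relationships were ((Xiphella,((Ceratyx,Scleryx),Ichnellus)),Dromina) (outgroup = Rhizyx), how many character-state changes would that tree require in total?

Map each character onto ((Xiphella,((Ceratyx,Scleryx),Ichnellus)),Dromina) (rooted by Rhizyx) and count the minimum state changes it requires (Fitch parsimony):
bioluminescent organ: 2; nectar spur: 3; book lungs: 2.
Total tree length = 7.

7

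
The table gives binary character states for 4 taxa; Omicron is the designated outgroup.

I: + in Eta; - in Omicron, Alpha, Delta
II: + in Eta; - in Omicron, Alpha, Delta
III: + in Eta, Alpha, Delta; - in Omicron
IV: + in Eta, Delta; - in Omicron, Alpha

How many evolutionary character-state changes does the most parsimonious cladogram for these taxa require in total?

The outgroup has state '-' for every character, so '+' is the derived state throughout.
I (derived state '+') is unique to Eta (autapomorphy; uninformative for grouping).
II (derived state '+') is unique to Eta (autapomorphy; uninformative for grouping).
III (derived state '+') is shared by all ingroup taxa — unites the whole ingroup.
IV: derived state '+' in Delta and Eta only — synapomorphy for {Delta, Eta}.
Most parsimonious ingroup topology: ((Eta,Delta),Alpha).
Changes per character on this tree: I: 1; II: 1; III: 1; IV: 1.
Total = 4.

4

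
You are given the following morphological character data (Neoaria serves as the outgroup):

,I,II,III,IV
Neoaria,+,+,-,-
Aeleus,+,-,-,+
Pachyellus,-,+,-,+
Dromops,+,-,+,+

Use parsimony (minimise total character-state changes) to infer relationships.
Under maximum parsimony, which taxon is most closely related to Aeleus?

Dromops

Character polarity is set by the outgroup: the derived state is whichever differs from the outgroup's state, so for I, II the derived state is '-', and for the remaining characters it is '+'.
I (derived state '-') is unique to Pachyellus (autapomorphy; uninformative for grouping).
II (derived state '-') is shared by Aeleus and Dromops — a synapomorphy uniting that clade.
III (derived state '+') is unique to Dromops (autapomorphy; uninformative for grouping).
IV (derived state '+') is shared by all ingroup taxa — unites the whole ingroup.
Most parsimonious ingroup topology: ((Aeleus,Dromops),Pachyellus).
Aeleus and Dromops form a cherry on this tree, so they are sister taxa.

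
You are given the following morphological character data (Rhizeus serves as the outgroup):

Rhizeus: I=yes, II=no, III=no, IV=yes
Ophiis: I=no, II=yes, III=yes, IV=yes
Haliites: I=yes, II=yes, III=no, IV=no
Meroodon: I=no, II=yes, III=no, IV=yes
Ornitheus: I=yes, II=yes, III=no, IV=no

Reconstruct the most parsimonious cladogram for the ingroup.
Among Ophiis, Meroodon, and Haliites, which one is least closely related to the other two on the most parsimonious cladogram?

Character polarity is set by the outgroup: the derived state is whichever differs from the outgroup's state, so for I, IV the derived state is 'no', and for the remaining characters it is 'yes'.
I (derived state 'no') is shared by Meroodon and Ophiis — a synapomorphy uniting that clade.
All ingroup taxa share the derived state 'yes' for II; it defines the ingroup but does not resolve relationships within it.
III: derived state 'yes' in Ophiis only — an autapomorphy, so it tells us nothing about relationships among taxa.
Only Haliites and Ornitheus show the derived state 'no' for IV, supporting them as a clade.
Most parsimonious ingroup topology: ((Meroodon,Ophiis),(Haliites,Ornitheus)).
Meroodon and Ophiis share a more recent common ancestor with each other than either does with Haliites, so Haliites is the least closely related of the three.

Haliites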